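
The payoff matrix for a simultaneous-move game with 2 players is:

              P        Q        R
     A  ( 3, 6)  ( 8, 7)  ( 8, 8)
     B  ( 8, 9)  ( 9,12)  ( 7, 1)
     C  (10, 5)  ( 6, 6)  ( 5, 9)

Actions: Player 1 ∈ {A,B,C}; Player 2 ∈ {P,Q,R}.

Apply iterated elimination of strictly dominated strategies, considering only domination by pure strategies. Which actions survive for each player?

P2 drop P (Q beats it: A:7>6 B:12>9 C:6>5)
P1 drop C (A beats it: Q:8>6 R:8>5)
P1→{A,B} P2→{Q,R}

Survivors P1:{A,B} P2:{Q,R}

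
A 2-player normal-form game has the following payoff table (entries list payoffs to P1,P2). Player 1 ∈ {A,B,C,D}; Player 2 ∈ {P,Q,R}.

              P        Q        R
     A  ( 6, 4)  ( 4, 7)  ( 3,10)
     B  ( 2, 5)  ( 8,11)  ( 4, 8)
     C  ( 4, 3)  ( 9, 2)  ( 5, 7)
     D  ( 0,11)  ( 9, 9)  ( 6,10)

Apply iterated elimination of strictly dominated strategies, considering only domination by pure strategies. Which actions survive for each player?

P1 drop B (C beats it: P:4>2 Q:9>8 R:5>4)
P2 drop Q (R beats it: A:10>7 C:7>2 D:10>9)
P1→{A,C,D} P2→{P,R}

Survivors P1:{A,C,D} P2:{P,R}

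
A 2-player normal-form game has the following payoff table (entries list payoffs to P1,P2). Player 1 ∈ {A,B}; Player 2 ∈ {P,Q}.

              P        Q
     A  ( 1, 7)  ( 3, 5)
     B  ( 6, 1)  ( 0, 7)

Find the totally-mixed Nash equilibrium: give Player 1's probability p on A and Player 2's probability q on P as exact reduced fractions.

(p,q) = (3/4, 3/8)

P1 indiff ⇒ q·1+(1-q)·3 = q·6+(1-q)·0 ⇒ q(-5) = (1-q)(-3) ⇒ q = 3/8
P2 indiff ⇒ p·7+(1-p)·1 = p·5+(1-p)·7 ⇒ p(2) = (1-p)(6) ⇒ p = 3/4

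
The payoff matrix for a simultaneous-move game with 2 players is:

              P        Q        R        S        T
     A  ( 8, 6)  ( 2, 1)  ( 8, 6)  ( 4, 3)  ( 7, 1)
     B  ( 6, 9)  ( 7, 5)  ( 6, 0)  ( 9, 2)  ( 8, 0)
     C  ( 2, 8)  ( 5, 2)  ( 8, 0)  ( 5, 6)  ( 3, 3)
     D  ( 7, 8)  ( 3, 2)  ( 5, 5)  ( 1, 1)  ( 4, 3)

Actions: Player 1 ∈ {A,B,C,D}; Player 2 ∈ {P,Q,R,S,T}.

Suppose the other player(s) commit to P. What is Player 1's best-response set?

u_1(A vs P) = 8
u_1(B vs P) = 6
u_1(C vs P) = 2
u_1(D vs P) = 7
max payoff 8 at {A}

BR_1 = {A}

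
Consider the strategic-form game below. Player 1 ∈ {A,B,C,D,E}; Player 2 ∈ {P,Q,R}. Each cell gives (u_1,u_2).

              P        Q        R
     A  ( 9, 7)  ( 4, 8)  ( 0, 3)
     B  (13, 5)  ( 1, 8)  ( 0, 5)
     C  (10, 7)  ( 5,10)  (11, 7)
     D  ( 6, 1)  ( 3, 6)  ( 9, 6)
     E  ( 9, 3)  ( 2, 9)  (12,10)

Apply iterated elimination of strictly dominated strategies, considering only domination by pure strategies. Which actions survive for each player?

P1 drop A (C beats it: P:10>9 Q:5>4 R:11>0)
P1 drop D (C beats it: P:10>6 Q:5>3 R:11>9)
P2 drop P (Q beats it: B:8>5 C:10>7 E:9>3)
P1 drop B (C beats it: Q:5>1 R:11>0)
P1→{C,E} P2→{Q,R}

IESDS → P1:{C,E} P2:{Q,R}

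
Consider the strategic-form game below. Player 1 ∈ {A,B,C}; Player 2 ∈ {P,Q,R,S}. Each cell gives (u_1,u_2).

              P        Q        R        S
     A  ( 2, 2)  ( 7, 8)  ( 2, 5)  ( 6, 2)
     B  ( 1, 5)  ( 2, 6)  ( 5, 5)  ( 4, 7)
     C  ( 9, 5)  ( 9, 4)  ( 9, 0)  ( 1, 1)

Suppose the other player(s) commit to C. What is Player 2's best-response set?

argmax u_2 = {P}

u_2(P vs C) = 5
u_2(Q vs C) = 4
u_2(R vs C) = 0
u_2(S vs C) = 1
max payoff 5 at {P}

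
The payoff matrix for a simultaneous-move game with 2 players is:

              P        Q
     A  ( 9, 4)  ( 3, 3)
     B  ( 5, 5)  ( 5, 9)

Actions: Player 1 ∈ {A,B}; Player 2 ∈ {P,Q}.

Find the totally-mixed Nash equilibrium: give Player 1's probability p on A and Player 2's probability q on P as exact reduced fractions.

P1 mixes 4/5 on A; P2 mixes 1/3 on P

P1 indiff ⇒ q·9+(1-q)·3 = q·5+(1-q)·5 ⇒ q(4) = (1-q)(2) ⇒ q = 1/3
P2 indiff ⇒ p·4+(1-p)·5 = p·3+(1-p)·9 ⇒ p(1) = (1-p)(4) ⇒ p = 4/5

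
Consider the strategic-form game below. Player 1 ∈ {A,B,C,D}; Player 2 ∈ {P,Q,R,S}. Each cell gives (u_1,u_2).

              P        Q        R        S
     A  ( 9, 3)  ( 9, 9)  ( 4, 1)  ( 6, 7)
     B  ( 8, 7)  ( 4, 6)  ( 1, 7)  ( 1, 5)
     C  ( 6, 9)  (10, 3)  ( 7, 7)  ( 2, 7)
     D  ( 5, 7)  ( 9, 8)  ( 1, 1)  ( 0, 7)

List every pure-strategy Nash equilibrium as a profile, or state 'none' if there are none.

Equilibria: none

(A,P): not NE [P2→Q gives 9>3]
(A,Q): not NE [P1→C gives 10>9]
(A,R): not NE [P1→C gives 7>4; P2→Q gives 9>1]
(A,S): not NE [P2→Q gives 9>7]
(B,P): not NE [P1→A gives 9>8]
(B,Q): not NE [P1→C gives 10>4; P2→R gives 7>6]
(B,R): not NE [P1→C gives 7>1]
(B,S): not NE [P1→A gives 6>1; P2→R gives 7>5]
(C,P): not NE [P1→A gives 9>6]
(C,Q): not NE [P2→P gives 9>3]
(C,R): not NE [P2→P gives 9>7]
(C,S): not NE [P1→A gives 6>2; P2→P gives 9>7]
(D,P): not NE [P1→A gives 9>5; P2→Q gives 8>7]
(D,Q): not NE [P1→C gives 10>9]
(D,R): not NE [P1→C gives 7>1; P2→Q gives 8>1]
(D,S): not NE [P1→A gives 6>0; P2→Q gives 8>7]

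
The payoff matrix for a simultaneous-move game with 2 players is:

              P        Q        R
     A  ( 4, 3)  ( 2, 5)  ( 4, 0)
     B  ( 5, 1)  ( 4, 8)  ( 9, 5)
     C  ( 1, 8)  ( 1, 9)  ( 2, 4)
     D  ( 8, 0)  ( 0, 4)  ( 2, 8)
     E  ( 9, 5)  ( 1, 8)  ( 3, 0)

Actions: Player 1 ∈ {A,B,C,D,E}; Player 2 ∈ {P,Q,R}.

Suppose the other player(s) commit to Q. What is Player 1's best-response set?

u_1(A vs Q) = 2
u_1(B vs Q) = 4
u_1(C vs Q) = 1
u_1(D vs Q) = 0
u_1(E vs Q) = 1
max payoff 4 at {B}

P1 best: {B}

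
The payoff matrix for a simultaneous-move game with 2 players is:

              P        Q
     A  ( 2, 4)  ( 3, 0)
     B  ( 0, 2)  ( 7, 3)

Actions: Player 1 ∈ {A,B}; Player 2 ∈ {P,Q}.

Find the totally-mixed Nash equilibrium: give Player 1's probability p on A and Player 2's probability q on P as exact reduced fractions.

p=1/5, q=2/3

P1 indiff ⇒ q·2+(1-q)·3 = q·0+(1-q)·7 ⇒ q(2) = (1-q)(4) ⇒ q = 2/3
P2 indiff ⇒ p·4+(1-p)·2 = p·0+(1-p)·3 ⇒ p(4) = (1-p)(1) ⇒ p = 1/5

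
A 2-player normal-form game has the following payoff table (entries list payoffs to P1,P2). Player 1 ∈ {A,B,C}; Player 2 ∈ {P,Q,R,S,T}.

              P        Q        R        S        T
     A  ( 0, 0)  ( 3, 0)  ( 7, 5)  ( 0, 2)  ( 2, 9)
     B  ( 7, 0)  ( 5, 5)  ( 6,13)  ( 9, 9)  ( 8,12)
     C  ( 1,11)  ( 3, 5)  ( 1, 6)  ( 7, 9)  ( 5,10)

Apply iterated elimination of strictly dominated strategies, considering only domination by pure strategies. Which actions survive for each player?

P1 drop C (B beats it: P:7>1 Q:5>3 R:6>1 S:9>7 T:8>5)
P2 drop P (R beats it: A:5>0 B:13>0)
P2 drop Q (R beats it: A:5>0 B:13>5)
P2 drop S (R beats it: A:5>2 B:13>9)
P1→{A,B} P2→{R,T}

IESDS → P1:{A,B} P2:{R,T}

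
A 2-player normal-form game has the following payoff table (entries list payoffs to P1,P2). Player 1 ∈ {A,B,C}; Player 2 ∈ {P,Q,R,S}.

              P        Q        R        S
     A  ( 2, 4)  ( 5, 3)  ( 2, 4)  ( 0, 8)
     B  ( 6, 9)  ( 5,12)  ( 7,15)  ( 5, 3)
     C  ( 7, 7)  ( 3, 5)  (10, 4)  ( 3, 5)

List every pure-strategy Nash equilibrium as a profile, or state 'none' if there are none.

(A,P): not NE [P1→C gives 7>2; P2→S gives 8>4]
(A,Q): not NE [P2→S gives 8>3]
(A,R): not NE [P1→C gives 10>2; P2→S gives 8>4]
(A,S): not NE [P1→B gives 5>0]
(B,P): not NE [P1→C gives 7>6; P2→R gives 15>9]
(B,Q): not NE [P2→R gives 15>12]
(B,R): not NE [P1→C gives 10>7]
(B,S): not NE [P2→R gives 15>3]
(C,P): NE
(C,Q): not NE [P1→B gives 5>3; P2→P gives 7>5]
(C,R): not NE [P2→P gives 7>4]
(C,S): not NE [P1→B gives 5>3; P2→P gives 7>5]

PSNE = {(C,P)}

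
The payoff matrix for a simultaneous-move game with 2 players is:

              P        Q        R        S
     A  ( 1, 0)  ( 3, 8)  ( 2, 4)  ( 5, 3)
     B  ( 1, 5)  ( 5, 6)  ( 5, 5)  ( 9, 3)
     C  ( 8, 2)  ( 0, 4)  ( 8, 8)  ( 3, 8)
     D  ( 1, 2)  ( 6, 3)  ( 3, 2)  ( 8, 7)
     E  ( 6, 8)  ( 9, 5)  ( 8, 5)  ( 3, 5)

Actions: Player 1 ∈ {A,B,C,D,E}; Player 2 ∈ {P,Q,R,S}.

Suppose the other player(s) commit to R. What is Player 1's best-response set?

argmax u_1 = {C,E}

u_1(A vs R) = 2
u_1(B vs R) = 5
u_1(C vs R) = 8
u_1(D vs R) = 3
u_1(E vs R) = 8
max payoff 8 at {C,E}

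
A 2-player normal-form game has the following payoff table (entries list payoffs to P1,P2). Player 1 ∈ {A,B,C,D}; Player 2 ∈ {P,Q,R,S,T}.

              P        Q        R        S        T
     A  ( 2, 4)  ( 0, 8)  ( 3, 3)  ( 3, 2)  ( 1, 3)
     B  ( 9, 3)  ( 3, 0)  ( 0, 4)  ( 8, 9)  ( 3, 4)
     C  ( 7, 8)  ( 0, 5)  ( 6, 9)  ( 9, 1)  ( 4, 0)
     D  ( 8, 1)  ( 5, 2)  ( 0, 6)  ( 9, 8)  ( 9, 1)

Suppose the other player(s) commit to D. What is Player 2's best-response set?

argmax u_2 = {S}

u_2(P vs D) = 1
u_2(Q vs D) = 2
u_2(R vs D) = 6
u_2(S vs D) = 8
u_2(T vs D) = 1
max payoff 8 at {S}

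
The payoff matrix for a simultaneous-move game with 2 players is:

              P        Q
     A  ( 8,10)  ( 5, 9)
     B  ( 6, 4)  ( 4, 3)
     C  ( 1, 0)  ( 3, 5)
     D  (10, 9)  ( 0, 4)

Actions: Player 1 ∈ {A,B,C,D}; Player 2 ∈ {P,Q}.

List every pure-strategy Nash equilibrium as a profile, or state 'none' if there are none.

NE set: (D,P)

(A,P): not NE [P1→D gives 10>8]
(A,Q): not NE [P2→P gives 10>9]
(B,P): not NE [P1→D gives 10>6]
(B,Q): not NE [P1→A gives 5>4; P2→P gives 4>3]
(C,P): not NE [P1→D gives 10>1; P2→Q gives 5>0]
(C,Q): not NE [P1→A gives 5>3]
(D,P): NE
(D,Q): not NE [P1→A gives 5>0; P2→P gives 9>4]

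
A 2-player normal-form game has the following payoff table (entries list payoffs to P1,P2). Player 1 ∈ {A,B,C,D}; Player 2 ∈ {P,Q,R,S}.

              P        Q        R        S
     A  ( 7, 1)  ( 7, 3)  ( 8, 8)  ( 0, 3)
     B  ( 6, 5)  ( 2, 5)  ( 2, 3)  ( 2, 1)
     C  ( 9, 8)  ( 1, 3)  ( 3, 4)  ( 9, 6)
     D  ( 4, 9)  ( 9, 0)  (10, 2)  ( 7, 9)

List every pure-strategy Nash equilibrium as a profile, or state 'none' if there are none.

(A,P): not NE [P1→C gives 9>7; P2→R gives 8>1]
(A,Q): not NE [P1→D gives 9>7; P2→R gives 8>3]
(A,R): not NE [P1→D gives 10>8]
(A,S): not NE [P1→C gives 9>0; P2→R gives 8>3]
(B,P): not NE [P1→C gives 9>6]
(B,Q): not NE [P1→D gives 9>2]
(B,R): not NE [P1→D gives 10>2; P2→Q gives 5>3]
(B,S): not NE [P1→C gives 9>2; P2→Q gives 5>1]
(C,P): NE
(C,Q): not NE [P1→D gives 9>1; P2→P gives 8>3]
(C,R): not NE [P1→D gives 10>3; P2→P gives 8>4]
(C,S): not NE [P2→P gives 8>6]
(D,P): not NE [P1→C gives 9>4]
(D,Q): not NE [P2→S gives 9>0]
(D,R): not NE [P2→S gives 9>2]
(D,S): not NE [P1→C gives 9>7]

NE set: (C,P)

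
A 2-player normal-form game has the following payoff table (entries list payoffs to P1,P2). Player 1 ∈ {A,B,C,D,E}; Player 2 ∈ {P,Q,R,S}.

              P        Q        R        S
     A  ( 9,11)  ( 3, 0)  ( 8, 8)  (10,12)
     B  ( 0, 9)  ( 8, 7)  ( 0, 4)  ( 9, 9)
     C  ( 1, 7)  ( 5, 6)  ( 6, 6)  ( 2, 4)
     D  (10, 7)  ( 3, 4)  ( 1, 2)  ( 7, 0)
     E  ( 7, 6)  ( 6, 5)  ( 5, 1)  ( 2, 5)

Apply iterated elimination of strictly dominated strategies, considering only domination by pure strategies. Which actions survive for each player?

P2 drop Q (P beats it: A:11>0 B:9>7 C:7>6 D:7>4 E:6>5)
P1 drop B (A beats it: P:9>0 R:8>0 S:10>9)
P1 drop C (A beats it: P:9>1 R:8>6 S:10>2)
P1 drop E (A beats it: P:9>7 R:8>5 S:10>2)
P2 drop R (P beats it: A:11>8 D:7>2)
P1→{A,D} P2→{P,S}

Survivors P1:{A,D} P2:{P,S}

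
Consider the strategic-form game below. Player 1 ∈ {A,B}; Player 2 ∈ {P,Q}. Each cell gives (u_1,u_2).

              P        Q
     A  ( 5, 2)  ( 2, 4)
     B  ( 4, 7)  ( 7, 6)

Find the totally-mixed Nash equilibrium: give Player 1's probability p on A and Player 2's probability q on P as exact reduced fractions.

P1 mixes 1/3 on A; P2 mixes 5/6 on P

P1 indiff ⇒ q·5+(1-q)·2 = q·4+(1-q)·7 ⇒ q(1) = (1-q)(5) ⇒ q = 5/6
P2 indiff ⇒ p·2+(1-p)·7 = p·4+(1-p)·6 ⇒ p(-2) = (1-p)(-1) ⇒ p = 1/3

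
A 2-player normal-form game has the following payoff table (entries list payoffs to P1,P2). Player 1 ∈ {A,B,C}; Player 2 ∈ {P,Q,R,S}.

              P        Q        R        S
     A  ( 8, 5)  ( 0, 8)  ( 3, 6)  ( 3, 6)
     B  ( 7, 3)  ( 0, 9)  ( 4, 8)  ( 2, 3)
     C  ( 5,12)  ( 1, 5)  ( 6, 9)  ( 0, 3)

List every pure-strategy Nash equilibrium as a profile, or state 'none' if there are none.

PSNE: ∅

(A,P): not NE [P2→Q gives 8>5]
(A,Q): not NE [P1→C gives 1>0]
(A,R): not NE [P1→C gives 6>3; P2→Q gives 8>6]
(A,S): not NE [P2→Q gives 8>6]
(B,P): not NE [P1→A gives 8>7; P2→Q gives 9>3]
(B,Q): not NE [P1→C gives 1>0]
(B,R): not NE [P1→C gives 6>4; P2→Q gives 9>8]
(B,S): not NE [P1→A gives 3>2; P2→Q gives 9>3]
(C,P): not NE [P1→A gives 8>5]
(C,Q): not NE [P2→P gives 12>5]
(C,R): not NE [P2→P gives 12>9]
(C,S): not NE [P1→A gives 3>0; P2→P gives 12>3]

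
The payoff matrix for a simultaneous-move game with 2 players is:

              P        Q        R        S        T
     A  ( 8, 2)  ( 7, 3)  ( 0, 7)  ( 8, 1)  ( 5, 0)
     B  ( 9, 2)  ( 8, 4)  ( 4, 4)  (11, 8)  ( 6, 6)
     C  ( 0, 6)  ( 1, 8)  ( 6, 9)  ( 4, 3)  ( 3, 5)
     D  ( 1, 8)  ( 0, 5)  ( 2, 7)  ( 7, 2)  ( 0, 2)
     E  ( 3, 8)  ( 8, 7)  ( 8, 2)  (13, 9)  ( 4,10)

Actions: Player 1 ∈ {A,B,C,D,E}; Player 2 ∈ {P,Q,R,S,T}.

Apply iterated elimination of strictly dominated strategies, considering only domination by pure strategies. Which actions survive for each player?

P1 drop A (B beats it: P:9>8 Q:8>7 R:4>0 S:11>8 T:6>5)
P1 drop C (E beats it: P:3>0 Q:8>1 R:8>6 S:13>4 T:4>3)
P1 drop D (B beats it: P:9>1 Q:8>0 R:4>2 S:11>7 T:6>0)
P2 drop P (S beats it: B:8>2 E:9>8)
P2 drop Q (S beats it: B:8>4 E:9>7)
P2 drop R (S beats it: B:8>4 E:9>2)
P1→{B,E} P2→{S,T}

Remaining: P1:{B,E} P2:{S,T}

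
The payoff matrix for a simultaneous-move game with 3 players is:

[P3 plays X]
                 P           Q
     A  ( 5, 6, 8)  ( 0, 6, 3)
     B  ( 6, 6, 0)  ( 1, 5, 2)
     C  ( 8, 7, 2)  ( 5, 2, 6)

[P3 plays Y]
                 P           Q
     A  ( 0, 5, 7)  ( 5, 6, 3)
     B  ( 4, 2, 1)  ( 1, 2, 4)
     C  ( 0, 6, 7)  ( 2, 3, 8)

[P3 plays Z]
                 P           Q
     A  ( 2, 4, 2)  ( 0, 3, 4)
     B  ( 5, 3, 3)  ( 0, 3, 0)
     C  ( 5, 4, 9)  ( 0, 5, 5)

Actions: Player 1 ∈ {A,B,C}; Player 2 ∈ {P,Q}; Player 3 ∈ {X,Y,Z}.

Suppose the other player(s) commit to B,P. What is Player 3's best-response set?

u_3(X vs B,P) = 0
u_3(Y vs B,P) = 1
u_3(Z vs B,P) = 3
max payoff 3 at {Z}

P3 best: {Z}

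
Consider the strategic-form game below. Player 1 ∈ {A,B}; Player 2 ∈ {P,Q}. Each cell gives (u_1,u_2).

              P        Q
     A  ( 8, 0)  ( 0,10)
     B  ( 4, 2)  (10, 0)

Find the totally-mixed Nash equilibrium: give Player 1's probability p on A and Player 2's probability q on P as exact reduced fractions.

(p,q) = (1/6, 5/7)

P1 indiff ⇒ q·8+(1-q)·0 = q·4+(1-q)·10 ⇒ q(4) = (1-q)(10) ⇒ q = 5/7
P2 indiff ⇒ p·0+(1-p)·2 = p·10+(1-p)·0 ⇒ p(-10) = (1-p)(-2) ⇒ p = 1/6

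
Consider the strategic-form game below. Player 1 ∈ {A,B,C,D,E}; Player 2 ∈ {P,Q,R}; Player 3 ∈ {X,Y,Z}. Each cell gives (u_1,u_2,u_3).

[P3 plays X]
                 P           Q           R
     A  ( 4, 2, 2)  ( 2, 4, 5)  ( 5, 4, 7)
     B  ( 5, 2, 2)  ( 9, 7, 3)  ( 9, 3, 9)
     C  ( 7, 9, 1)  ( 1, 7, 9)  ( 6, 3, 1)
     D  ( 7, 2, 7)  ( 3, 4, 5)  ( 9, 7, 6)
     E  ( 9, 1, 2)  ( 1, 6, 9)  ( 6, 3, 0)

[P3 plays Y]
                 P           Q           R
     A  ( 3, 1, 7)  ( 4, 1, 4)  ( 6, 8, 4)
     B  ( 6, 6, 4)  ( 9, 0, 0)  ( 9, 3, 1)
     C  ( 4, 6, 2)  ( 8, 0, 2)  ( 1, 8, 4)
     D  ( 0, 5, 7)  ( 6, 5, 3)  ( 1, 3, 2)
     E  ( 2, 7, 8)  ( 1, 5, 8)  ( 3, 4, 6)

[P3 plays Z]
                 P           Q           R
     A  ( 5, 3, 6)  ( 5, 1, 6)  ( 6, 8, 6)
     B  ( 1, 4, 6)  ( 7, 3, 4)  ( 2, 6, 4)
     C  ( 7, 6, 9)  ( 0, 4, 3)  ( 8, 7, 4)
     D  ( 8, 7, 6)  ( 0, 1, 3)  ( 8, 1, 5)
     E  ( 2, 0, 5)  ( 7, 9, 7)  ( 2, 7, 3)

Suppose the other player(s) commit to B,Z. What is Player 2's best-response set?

u_2(P vs B,Z) = 4
u_2(Q vs B,Z) = 3
u_2(R vs B,Z) = 6
max payoff 6 at {R}

BR_2 = {R}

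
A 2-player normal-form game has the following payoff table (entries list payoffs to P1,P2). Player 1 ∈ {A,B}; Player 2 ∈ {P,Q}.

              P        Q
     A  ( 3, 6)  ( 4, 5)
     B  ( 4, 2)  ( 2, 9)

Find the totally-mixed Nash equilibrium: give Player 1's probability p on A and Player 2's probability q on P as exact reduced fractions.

P1 indiff ⇒ q·3+(1-q)·4 = q·4+(1-q)·2 ⇒ q(-1) = (1-q)(-2) ⇒ q = 2/3
P2 indiff ⇒ p·6+(1-p)·2 = p·5+(1-p)·9 ⇒ p(1) = (1-p)(7) ⇒ p = 7/8

(p,q) = (7/8, 2/3)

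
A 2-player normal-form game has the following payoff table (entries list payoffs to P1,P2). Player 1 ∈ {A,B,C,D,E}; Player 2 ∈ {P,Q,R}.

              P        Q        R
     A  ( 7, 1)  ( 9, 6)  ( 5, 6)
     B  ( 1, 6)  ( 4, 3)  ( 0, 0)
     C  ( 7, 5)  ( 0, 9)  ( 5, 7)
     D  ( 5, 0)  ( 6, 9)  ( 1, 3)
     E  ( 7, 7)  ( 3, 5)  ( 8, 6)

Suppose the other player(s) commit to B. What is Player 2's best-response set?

argmax u_2 = {P}

u_2(P vs B) = 6
u_2(Q vs B) = 3
u_2(R vs B) = 0
max payoff 6 at {P}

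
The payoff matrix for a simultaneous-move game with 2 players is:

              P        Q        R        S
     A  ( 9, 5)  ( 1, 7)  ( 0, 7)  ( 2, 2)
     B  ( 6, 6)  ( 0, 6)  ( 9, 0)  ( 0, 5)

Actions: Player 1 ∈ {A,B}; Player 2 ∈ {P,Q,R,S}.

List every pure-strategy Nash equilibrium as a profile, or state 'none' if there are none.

Nash profiles: (A,Q)

(A,P): not NE [P2→R gives 7>5]
(A,Q): NE
(A,R): not NE [P1→B gives 9>0]
(A,S): not NE [P2→R gives 7>2]
(B,P): not NE [P1→A gives 9>6]
(B,Q): not NE [P1→A gives 1>0]
(B,R): not NE [P2→Q gives 6>0]
(B,S): not NE [P1→A gives 2>0; P2→Q gives 6>5]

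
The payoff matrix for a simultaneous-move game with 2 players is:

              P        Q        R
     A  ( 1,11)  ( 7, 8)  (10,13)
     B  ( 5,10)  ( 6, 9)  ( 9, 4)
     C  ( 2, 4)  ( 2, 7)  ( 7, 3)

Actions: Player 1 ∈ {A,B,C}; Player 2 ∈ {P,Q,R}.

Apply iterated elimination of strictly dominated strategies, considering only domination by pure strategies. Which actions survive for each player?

Survivors P1:{A,B} P2:{P,R}

P1 drop C (B beats it: P:5>2 Q:6>2 R:9>7)
P2 drop Q (P beats it: A:11>8 B:10>9)
P1→{A,B} P2→{P,R}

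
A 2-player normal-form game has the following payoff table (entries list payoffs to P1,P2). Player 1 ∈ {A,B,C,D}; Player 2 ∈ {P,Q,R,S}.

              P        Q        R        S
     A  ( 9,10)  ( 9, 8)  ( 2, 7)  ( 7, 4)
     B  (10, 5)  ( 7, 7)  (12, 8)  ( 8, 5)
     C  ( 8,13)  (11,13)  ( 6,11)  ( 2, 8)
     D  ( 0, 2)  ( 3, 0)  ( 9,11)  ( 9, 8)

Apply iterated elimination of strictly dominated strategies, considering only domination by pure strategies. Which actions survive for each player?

P2 drop S (R beats it: A:7>4 B:8>5 C:11>8 D:11>8)
P1 drop D (B beats it: P:10>0 Q:7>3 R:12>9)
P1→{A,B,C} P2→{P,Q,R}

IESDS → P1:{A,B,C} P2:{P,Q,R}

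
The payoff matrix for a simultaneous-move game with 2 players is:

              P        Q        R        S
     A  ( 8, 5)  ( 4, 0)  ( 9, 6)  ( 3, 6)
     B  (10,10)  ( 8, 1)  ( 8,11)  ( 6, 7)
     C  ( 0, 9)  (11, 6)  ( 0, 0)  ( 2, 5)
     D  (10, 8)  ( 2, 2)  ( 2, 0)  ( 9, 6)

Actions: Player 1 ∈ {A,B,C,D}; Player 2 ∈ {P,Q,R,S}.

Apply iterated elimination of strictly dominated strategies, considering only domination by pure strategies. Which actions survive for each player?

IESDS → P1:{A,B,D} P2:{P,R,S}

P2 drop Q (P beats it: A:5>0 B:10>1 C:9>6 D:8>2)
P1 drop C (A beats it: P:8>0 R:9>0 S:3>2)
P1→{A,B,D} P2→{P,R,S}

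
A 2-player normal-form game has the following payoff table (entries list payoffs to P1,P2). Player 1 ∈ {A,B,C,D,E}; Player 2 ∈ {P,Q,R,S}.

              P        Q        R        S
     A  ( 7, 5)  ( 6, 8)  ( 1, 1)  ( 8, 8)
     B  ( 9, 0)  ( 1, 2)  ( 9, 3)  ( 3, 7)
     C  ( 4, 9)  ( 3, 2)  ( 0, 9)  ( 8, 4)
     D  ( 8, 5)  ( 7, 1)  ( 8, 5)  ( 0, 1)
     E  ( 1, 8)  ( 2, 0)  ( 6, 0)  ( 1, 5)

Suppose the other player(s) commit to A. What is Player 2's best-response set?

u_2(P vs A) = 5
u_2(Q vs A) = 8
u_2(R vs A) = 1
u_2(S vs A) = 8
max payoff 8 at {Q,S}

P2 best: {Q,S}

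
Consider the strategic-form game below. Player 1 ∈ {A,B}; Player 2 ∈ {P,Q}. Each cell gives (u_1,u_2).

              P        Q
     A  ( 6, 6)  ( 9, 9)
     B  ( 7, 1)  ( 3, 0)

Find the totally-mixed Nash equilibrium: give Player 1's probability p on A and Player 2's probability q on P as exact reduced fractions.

P1 mixes 1/4 on A; P2 mixes 6/7 on P

P1 indiff ⇒ q·6+(1-q)·9 = q·7+(1-q)·3 ⇒ q(-1) = (1-q)(-6) ⇒ q = 6/7
P2 indiff ⇒ p·6+(1-p)·1 = p·9+(1-p)·0 ⇒ p(-3) = (1-p)(-1) ⇒ p = 1/4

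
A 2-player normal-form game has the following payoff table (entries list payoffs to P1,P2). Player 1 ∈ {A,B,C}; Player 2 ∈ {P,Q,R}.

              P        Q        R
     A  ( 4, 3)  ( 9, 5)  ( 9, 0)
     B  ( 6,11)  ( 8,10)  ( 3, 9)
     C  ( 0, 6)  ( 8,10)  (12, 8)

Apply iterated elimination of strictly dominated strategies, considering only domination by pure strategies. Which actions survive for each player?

P2 drop R (Q beats it: A:5>0 B:10>9 C:10>8)
P1 drop C (A beats it: P:4>0 Q:9>8)
P1→{A,B} P2→{P,Q}

IESDS → P1:{A,B} P2:{P,Q}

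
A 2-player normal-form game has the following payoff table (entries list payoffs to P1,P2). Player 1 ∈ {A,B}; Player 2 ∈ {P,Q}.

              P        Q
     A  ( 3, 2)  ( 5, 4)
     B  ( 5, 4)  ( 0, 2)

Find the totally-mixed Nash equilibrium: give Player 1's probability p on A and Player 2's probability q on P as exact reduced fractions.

p=1/2, q=5/7

P1 indiff ⇒ q·3+(1-q)·5 = q·5+(1-q)·0 ⇒ q(-2) = (1-q)(-5) ⇒ q = 5/7
P2 indiff ⇒ p·2+(1-p)·4 = p·4+(1-p)·2 ⇒ p(-2) = (1-p)(-2) ⇒ p = 1/2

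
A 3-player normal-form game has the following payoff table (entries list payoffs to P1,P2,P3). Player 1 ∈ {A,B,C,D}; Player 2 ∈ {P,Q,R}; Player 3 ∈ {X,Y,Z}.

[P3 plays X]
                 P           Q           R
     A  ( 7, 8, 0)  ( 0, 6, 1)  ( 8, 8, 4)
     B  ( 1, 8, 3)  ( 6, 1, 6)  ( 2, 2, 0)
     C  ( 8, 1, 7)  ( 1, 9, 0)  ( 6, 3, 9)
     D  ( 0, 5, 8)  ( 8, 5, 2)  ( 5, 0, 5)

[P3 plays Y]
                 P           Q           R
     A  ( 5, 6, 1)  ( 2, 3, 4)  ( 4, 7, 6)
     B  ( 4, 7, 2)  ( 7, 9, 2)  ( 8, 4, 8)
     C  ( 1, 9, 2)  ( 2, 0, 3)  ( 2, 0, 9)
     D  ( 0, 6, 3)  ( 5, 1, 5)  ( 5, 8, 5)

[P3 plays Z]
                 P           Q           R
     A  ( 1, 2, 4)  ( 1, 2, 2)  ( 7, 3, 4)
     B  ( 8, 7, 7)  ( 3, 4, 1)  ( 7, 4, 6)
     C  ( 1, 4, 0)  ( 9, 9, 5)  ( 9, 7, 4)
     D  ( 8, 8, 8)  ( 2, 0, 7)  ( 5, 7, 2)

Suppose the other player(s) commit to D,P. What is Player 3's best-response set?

u_3(X vs D,P) = 8
u_3(Y vs D,P) = 3
u_3(Z vs D,P) = 8
max payoff 8 at {X,Z}

argmax u_3 = {X,Z}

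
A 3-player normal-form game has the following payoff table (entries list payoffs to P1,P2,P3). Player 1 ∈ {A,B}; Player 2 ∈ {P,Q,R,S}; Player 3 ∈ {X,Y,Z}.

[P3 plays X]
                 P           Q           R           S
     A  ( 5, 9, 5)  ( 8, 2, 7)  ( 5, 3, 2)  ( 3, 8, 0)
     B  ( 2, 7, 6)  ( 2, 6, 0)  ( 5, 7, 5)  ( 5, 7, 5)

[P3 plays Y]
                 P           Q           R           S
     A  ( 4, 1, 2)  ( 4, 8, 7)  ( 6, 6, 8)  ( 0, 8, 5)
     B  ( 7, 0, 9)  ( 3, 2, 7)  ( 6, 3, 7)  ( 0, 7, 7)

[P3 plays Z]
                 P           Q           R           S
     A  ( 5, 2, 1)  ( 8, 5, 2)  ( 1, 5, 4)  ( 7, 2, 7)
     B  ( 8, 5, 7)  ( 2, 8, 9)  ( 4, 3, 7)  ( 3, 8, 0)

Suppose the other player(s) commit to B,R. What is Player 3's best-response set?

u_3(X vs B,R) = 5
u_3(Y vs B,R) = 7
u_3(Z vs B,R) = 7
max payoff 7 at {Y,Z}

BR_3 = {Y,Z}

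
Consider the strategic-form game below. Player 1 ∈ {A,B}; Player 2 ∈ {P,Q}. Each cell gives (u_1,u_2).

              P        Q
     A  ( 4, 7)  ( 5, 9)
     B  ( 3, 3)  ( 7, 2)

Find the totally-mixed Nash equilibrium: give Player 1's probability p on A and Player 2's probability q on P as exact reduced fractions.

p=1/3, q=2/3

P1 indiff ⇒ q·4+(1-q)·5 = q·3+(1-q)·7 ⇒ q(1) = (1-q)(2) ⇒ q = 2/3
P2 indiff ⇒ p·7+(1-p)·3 = p·9+(1-p)·2 ⇒ p(-2) = (1-p)(-1) ⇒ p = 1/3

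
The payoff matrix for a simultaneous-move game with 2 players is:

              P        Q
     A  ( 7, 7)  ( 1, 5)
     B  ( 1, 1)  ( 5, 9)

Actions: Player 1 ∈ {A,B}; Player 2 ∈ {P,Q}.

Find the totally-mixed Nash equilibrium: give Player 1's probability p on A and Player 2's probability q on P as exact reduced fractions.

P1 mixes 4/5 on A; P2 mixes 2/5 on P

P1 indiff ⇒ q·7+(1-q)·1 = q·1+(1-q)·5 ⇒ q(6) = (1-q)(4) ⇒ q = 2/5
P2 indiff ⇒ p·7+(1-p)·1 = p·5+(1-p)·9 ⇒ p(2) = (1-p)(8) ⇒ p = 4/5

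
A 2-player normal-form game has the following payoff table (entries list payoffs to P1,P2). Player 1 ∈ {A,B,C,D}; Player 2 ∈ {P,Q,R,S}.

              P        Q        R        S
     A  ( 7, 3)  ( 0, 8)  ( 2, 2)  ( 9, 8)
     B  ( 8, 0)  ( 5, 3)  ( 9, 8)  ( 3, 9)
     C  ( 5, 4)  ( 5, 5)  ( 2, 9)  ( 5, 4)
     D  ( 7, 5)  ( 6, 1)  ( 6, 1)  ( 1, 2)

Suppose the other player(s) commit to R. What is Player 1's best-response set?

argmax u_1 = {B}

u_1(A vs R) = 2
u_1(B vs R) = 9
u_1(C vs R) = 2
u_1(D vs R) = 6
max payoff 9 at {B}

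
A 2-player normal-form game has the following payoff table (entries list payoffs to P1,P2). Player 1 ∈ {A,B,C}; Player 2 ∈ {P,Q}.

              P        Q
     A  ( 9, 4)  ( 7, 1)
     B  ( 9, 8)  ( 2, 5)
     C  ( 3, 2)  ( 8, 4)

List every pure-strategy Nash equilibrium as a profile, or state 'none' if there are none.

Nash profiles: (A,P), (B,P), (C,Q)

(A,P): NE
(A,Q): not NE [P1→C gives 8>7; P2→P gives 4>1]
(B,P): NE
(B,Q): not NE [P1→C gives 8>2; P2→P gives 8>5]
(C,P): not NE [P1→B gives 9>3; P2→Q gives 4>2]
(C,Q): NE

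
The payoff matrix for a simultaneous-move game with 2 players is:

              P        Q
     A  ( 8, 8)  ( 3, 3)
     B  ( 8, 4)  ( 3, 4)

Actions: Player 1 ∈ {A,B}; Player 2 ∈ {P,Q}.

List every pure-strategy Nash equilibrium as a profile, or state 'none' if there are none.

Nash profiles: (A,P), (B,P), (B,Q)

(A,P): NE
(A,Q): not NE [P2→P gives 8>3]
(B,P): NE
(B,Q): NE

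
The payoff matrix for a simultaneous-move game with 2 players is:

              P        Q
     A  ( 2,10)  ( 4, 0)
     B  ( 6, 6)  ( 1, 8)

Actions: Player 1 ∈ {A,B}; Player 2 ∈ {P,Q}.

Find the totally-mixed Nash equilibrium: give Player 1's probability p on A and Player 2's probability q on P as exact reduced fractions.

p=1/6, q=3/7

P1 indiff ⇒ q·2+(1-q)·4 = q·6+(1-q)·1 ⇒ q(-4) = (1-q)(-3) ⇒ q = 3/7
P2 indiff ⇒ p·10+(1-p)·6 = p·0+(1-p)·8 ⇒ p(10) = (1-p)(2) ⇒ p = 1/6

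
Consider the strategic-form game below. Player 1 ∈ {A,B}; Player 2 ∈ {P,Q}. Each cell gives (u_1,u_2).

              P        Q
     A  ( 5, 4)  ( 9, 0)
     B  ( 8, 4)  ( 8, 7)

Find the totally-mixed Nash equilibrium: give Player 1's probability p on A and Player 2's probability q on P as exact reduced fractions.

P1 indiff ⇒ q·5+(1-q)·9 = q·8+(1-q)·8 ⇒ q(-3) = (1-q)(-1) ⇒ q = 1/4
P2 indiff ⇒ p·4+(1-p)·4 = p·0+(1-p)·7 ⇒ p(4) = (1-p)(3) ⇒ p = 3/7

(p,q) = (3/7, 1/4)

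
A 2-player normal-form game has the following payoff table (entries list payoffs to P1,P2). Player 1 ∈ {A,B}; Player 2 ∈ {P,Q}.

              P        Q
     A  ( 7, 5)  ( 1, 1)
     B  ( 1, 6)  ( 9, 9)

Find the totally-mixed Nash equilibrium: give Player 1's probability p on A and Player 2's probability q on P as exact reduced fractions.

P1 mixes 3/7 on A; P2 mixes 4/7 on P

P1 indiff ⇒ q·7+(1-q)·1 = q·1+(1-q)·9 ⇒ q(6) = (1-q)(8) ⇒ q = 4/7
P2 indiff ⇒ p·5+(1-p)·6 = p·1+(1-p)·9 ⇒ p(4) = (1-p)(3) ⇒ p = 3/7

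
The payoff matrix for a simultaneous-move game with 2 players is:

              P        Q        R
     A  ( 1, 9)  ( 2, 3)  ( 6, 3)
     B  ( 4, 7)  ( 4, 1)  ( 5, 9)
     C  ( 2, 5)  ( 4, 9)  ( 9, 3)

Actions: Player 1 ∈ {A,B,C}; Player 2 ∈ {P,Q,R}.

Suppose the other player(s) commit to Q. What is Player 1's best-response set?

u_1(A vs Q) = 2
u_1(B vs Q) = 4
u_1(C vs Q) = 4
max payoff 4 at {B,C}

P1 best: {B,C}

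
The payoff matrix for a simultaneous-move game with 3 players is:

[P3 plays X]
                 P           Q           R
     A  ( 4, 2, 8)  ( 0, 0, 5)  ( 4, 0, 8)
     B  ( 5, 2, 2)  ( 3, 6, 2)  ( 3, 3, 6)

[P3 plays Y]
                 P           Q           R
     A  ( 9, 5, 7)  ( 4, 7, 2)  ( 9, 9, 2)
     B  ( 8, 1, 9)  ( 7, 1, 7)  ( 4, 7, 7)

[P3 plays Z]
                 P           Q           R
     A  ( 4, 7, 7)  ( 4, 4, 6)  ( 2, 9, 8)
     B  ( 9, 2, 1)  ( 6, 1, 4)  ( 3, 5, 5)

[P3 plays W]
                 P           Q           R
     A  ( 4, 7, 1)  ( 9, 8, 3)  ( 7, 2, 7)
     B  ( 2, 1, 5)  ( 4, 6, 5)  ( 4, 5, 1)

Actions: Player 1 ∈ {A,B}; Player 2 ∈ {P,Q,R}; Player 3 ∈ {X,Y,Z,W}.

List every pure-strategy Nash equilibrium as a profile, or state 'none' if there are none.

(A,P,X): not NE [P1→B gives 5>4]
(A,P,Y): not NE [P2→R gives 9>5; P3→X gives 8>7]
(A,P,Z): not NE [P1→B gives 9>4; P2→R gives 9>7; P3→X gives 8>7]
(A,P,W): not NE [P2→Q gives 8>7; P3→X gives 8>1]
(A,Q,X): not NE [P1→B gives 3>0; P2→P gives 2>0; P3→Z gives 6>5]
(A,Q,Y): not NE [P1→B gives 7>4; P2→R gives 9>7; P3→Z gives 6>2]
(A,Q,Z): not NE [P1→B gives 6>4; P2→R gives 9>4]
(A,Q,W): not NE [P3→Z gives 6>3]
(A,R,X): not NE [P2→P gives 2>0]
(A,R,Y): not NE [P3→Z gives 8>2]
(A,R,Z): not NE [P1→B gives 3>2]
(A,R,W): not NE [P2→Q gives 8>2; P3→Z gives 8>7]
(B,P,X): not NE [P2→Q gives 6>2; P3→Y gives 9>2]
(B,P,Y): not NE [P1→A gives 9>8; P2→R gives 7>1]
(B,P,Z): not NE [P2→R gives 5>2; P3→Y gives 9>1]
(B,P,W): not NE [P1→A gives 4>2; P2→Q gives 6>1; P3→Y gives 9>5]
(B,Q,X): not NE [P3→Y gives 7>2]
(B,Q,Y): not NE [P2→R gives 7>1]
(B,Q,Z): not NE [P2→R gives 5>1; P3→Y gives 7>4]
(B,Q,W): not NE [P1→A gives 9>4; P3→Y gives 7>5]
(B,R,X): not NE [P1→A gives 4>3; P2→Q gives 6>3; P3→Y gives 7>6]
(B,R,Y): not NE [P1→A gives 9>4]
(B,R,Z): not NE [P3→Y gives 7>5]
(B,R,W): not NE [P1→A gives 7>4; P2→Q gives 6>5; P3→Y gives 7>1]

PSNE: ∅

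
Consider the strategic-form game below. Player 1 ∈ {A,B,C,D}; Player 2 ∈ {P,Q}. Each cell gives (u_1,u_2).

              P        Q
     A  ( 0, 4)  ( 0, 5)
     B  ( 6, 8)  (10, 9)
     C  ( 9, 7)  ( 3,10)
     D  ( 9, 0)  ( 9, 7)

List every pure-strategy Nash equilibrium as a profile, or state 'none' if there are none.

(A,P): not NE [P1→D gives 9>0; P2→Q gives 5>4]
(A,Q): not NE [P1→B gives 10>0]
(B,P): not NE [P1→D gives 9>6; P2→Q gives 9>8]
(B,Q): NE
(C,P): not NE [P2→Q gives 10>7]
(C,Q): not NE [P1→B gives 10>3]
(D,P): not NE [P2→Q gives 7>0]
(D,Q): not NE [P1→B gives 10>9]

Nash profiles: (B,Q)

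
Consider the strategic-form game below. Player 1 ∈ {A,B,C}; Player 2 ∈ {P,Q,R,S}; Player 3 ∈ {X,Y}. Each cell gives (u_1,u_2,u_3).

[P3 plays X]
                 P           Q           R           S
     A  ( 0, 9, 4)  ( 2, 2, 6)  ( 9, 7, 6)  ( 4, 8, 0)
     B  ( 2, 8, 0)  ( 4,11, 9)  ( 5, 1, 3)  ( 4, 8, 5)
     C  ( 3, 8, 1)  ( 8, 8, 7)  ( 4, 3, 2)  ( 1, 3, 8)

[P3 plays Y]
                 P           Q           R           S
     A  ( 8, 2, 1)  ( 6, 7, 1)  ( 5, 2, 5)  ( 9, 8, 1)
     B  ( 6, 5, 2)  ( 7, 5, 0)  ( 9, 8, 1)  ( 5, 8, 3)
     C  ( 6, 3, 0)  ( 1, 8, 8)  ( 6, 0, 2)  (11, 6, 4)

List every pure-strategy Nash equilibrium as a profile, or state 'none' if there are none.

Nash profiles: (C,P,X)

(A,P,X): not NE [P1→C gives 3>0]
(A,P,Y): not NE [P2→S gives 8>2; P3→X gives 4>1]
(A,Q,X): not NE [P1→C gives 8>2; P2→P gives 9>2]
(A,Q,Y): not NE [P1→B gives 7>6; P2→S gives 8>7; P3→X gives 6>1]
(A,R,X): not NE [P2→P gives 9>7]
(A,R,Y): not NE [P1→B gives 9>5; P2→S gives 8>2; P3→X gives 6>5]
(A,S,X): not NE [P2→P gives 9>8; P3→Y gives 1>0]
(A,S,Y): not NE [P1→C gives 11>9]
(B,P,X): not NE [P1→C gives 3>2; P2→Q gives 11>8; P3→Y gives 2>0]
(B,P,Y): not NE [P1→A gives 8>6; P2→S gives 8>5]
(B,Q,X): not NE [P1→C gives 8>4]
(B,Q,Y): not NE [P2→S gives 8>5; P3→X gives 9>0]
(B,R,X): not NE [P1→A gives 9>5; P2→Q gives 11>1]
(B,R,Y): not NE [P3→X gives 3>1]
(B,S,X): not NE [P2→Q gives 11>8]
(B,S,Y): not NE [P1→C gives 11>5; P3→X gives 5>3]
(C,P,X): NE
(C,P,Y): not NE [P1→A gives 8>6; P2→Q gives 8>3; P3→X gives 1>0]
(C,Q,X): not NE [P3→Y gives 8>7]
(C,Q,Y): not NE [P1→B gives 7>1]
(C,R,X): not NE [P1→A gives 9>4; P2→Q gives 8>3]
(C,R,Y): not NE [P1→B gives 9>6; P2→Q gives 8>0]
(C,S,X): not NE [P1→B gives 4>1; P2→Q gives 8>3]
(C,S,Y): not NE [P2→Q gives 8>6; P3→X gives 8>4]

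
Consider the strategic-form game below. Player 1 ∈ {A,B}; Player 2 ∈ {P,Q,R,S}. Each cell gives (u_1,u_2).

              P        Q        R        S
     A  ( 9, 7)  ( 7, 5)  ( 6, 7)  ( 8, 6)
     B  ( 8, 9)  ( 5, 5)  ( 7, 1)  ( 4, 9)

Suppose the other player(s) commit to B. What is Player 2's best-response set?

argmax u_2 = {P,S}

u_2(P vs B) = 9
u_2(Q vs B) = 5
u_2(R vs B) = 1
u_2(S vs B) = 9
max payoff 9 at {P,S}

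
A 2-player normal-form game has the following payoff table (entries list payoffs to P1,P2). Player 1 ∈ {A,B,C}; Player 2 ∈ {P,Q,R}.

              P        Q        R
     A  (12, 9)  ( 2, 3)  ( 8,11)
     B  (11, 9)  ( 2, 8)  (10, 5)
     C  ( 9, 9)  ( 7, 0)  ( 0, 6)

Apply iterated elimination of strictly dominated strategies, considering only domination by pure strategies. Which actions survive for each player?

P2 drop Q (P beats it: A:9>3 B:9>8 C:9>0)
P1 drop C (A beats it: P:12>9 R:8>0)
P1→{A,B} P2→{P,R}

Remaining: P1:{A,B} P2:{P,R}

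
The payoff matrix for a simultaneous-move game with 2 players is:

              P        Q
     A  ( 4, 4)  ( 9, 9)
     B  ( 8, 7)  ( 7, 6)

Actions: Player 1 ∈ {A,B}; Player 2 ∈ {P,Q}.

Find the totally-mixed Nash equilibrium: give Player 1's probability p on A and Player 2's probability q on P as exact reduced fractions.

p=1/6, q=1/3

P1 indiff ⇒ q·4+(1-q)·9 = q·8+(1-q)·7 ⇒ q(-4) = (1-q)(-2) ⇒ q = 1/3
P2 indiff ⇒ p·4+(1-p)·7 = p·9+(1-p)·6 ⇒ p(-5) = (1-p)(-1) ⇒ p = 1/6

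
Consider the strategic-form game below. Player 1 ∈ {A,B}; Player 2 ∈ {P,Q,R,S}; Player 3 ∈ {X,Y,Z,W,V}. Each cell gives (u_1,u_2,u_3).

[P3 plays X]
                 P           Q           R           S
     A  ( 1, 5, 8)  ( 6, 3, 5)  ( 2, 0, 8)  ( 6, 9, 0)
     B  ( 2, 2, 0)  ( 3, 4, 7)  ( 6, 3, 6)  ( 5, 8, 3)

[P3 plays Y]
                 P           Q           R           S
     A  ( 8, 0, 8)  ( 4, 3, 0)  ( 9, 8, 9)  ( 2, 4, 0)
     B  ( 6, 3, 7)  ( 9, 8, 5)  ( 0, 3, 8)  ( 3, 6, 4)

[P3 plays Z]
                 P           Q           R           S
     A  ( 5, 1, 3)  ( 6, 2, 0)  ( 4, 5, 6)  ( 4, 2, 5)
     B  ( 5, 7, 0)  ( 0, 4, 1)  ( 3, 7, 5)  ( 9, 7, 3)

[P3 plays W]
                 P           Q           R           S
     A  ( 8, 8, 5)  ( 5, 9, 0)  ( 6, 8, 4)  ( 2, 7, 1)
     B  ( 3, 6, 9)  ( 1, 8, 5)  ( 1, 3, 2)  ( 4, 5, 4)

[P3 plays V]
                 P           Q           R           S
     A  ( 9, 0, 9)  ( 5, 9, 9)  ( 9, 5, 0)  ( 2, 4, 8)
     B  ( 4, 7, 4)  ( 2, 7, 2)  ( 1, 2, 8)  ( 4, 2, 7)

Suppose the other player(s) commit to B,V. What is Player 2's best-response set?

u_2(P vs B,V) = 7
u_2(Q vs B,V) = 7
u_2(R vs B,V) = 2
u_2(S vs B,V) = 2
max payoff 7 at {P,Q}

P2 best: {P,Q}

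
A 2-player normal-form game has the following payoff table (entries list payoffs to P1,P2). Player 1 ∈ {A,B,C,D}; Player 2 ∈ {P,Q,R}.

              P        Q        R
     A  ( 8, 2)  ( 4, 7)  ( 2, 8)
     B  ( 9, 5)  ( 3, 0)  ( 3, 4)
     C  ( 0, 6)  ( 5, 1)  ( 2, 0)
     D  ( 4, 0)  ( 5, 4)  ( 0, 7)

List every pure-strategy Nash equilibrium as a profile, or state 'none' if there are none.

(A,P): not NE [P1→B gives 9>8; P2→R gives 8>2]
(A,Q): not NE [P1→D gives 5>4; P2→R gives 8>7]
(A,R): not NE [P1→B gives 3>2]
(B,P): NE
(B,Q): not NE [P1→D gives 5>3; P2→P gives 5>0]
(B,R): not NE [P2→P gives 5>4]
(C,P): not NE [P1→B gives 9>0]
(C,Q): not NE [P2→P gives 6>1]
(C,R): not NE [P1→B gives 3>2; P2→P gives 6>0]
(D,P): not NE [P1→B gives 9>4; P2→R gives 7>0]
(D,Q): not NE [P2→R gives 7>4]
(D,R): not NE [P1→B gives 3>0]

PSNE = {(B,P)}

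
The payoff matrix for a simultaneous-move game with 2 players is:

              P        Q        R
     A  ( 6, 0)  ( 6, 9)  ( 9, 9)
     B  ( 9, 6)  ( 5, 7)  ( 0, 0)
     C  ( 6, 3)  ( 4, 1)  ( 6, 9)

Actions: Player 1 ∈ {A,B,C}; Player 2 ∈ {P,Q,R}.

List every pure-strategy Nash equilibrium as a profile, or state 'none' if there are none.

Nash profiles: (A,Q), (A,R)

(A,P): not NE [P1→B gives 9>6; P2→R gives 9>0]
(A,Q): NE
(A,R): NE
(B,P): not NE [P2→Q gives 7>6]
(B,Q): not NE [P1→A gives 6>5]
(B,R): not NE [P1→A gives 9>0; P2→Q gives 7>0]
(C,P): not NE [P1→B gives 9>6; P2→R gives 9>3]
(C,Q): not NE [P1→A gives 6>4; P2→R gives 9>1]
(C,R): not NE [P1→A gives 9>6]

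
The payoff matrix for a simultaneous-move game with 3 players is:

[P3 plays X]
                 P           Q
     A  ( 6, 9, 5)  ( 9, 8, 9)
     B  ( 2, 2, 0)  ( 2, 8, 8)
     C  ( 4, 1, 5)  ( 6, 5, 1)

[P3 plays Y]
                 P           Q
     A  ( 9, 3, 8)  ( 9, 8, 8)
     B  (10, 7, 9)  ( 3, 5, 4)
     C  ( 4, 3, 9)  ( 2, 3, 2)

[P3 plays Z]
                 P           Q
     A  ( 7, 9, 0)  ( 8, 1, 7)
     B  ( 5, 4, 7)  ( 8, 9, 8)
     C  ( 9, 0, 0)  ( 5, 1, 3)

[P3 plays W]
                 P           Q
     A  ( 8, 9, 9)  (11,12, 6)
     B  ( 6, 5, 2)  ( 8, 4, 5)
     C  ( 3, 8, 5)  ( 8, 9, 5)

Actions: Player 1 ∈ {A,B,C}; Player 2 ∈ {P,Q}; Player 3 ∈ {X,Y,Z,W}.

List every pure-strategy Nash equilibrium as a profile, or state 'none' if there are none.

(A,P,X): not NE [P3→W gives 9>5]
(A,P,Y): not NE [P1→B gives 10>9; P2→Q gives 8>3; P3→W gives 9>8]
(A,P,Z): not NE [P1→C gives 9>7; P3→W gives 9>0]
(A,P,W): not NE [P2→Q gives 12>9]
(A,Q,X): not NE [P2→P gives 9>8]
(A,Q,Y): not NE [P3→X gives 9>8]
(A,Q,Z): not NE [P2→P gives 9>1; P3→X gives 9>7]
(A,Q,W): not NE [P3→X gives 9>6]
(B,P,X): not NE [P1→A gives 6>2; P2→Q gives 8>2; P3→Y gives 9>0]
(B,P,Y): NE
(B,P,Z): not NE [P1→C gives 9>5; P2→Q gives 9>4; P3→Y gives 9>7]
(B,P,W): not NE [P1→A gives 8>6; P3→Y gives 9>2]
(B,Q,X): not NE [P1→A gives 9>2]
(B,Q,Y): not NE [P1→A gives 9>3; P2→P gives 7>5; P3→Z gives 8>4]
(B,Q,Z): NE
(B,Q,W): not NE [P1→A gives 11>8; P2→P gives 5>4; P3→Z gives 8>5]
(C,P,X): not NE [P1→A gives 6>4; P2→Q gives 5>1; P3→Y gives 9>5]
(C,P,Y): not NE [P1→B gives 10>4]
(C,P,Z): not NE [P2→Q gives 1>0; P3→Y gives 9>0]
(C,P,W): not NE [P1→A gives 8>3; P2→Q gives 9>8; P3→Y gives 9>5]
(C,Q,X): not NE [P1→A gives 9>6; P3→W gives 5>1]
(C,Q,Y): not NE [P1→A gives 9>2; P3→W gives 5>2]
(C,Q,Z): not NE [P1→B gives 8>5; P3→W gives 5>3]
(C,Q,W): not NE [P1→A gives 11>8]

PSNE = {(B,P,Y), (B,Q,Z)}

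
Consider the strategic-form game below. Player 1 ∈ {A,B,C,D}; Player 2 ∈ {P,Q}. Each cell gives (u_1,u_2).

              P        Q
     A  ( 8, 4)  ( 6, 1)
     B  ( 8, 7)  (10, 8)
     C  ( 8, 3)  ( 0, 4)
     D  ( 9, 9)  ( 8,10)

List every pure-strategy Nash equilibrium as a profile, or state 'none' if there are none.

(A,P): not NE [P1→D gives 9>8]
(A,Q): not NE [P1→B gives 10>6; P2→P gives 4>1]
(B,P): not NE [P1→D gives 9>8; P2→Q gives 8>7]
(B,Q): NE
(C,P): not NE [P1→D gives 9>8; P2→Q gives 4>3]
(C,Q): not NE [P1→B gives 10>0]
(D,P): not NE [P2→Q gives 10>9]
(D,Q): not NE [P1→B gives 10>8]

NE set: (B,Q)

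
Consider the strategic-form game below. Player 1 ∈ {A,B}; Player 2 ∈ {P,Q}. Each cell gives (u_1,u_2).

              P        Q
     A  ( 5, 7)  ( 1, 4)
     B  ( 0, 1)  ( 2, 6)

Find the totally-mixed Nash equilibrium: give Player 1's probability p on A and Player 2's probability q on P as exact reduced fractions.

(p,q) = (5/8, 1/6)

P1 indiff ⇒ q·5+(1-q)·1 = q·0+(1-q)·2 ⇒ q(5) = (1-q)(1) ⇒ q = 1/6
P2 indiff ⇒ p·7+(1-p)·1 = p·4+(1-p)·6 ⇒ p(3) = (1-p)(5) ⇒ p = 5/8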